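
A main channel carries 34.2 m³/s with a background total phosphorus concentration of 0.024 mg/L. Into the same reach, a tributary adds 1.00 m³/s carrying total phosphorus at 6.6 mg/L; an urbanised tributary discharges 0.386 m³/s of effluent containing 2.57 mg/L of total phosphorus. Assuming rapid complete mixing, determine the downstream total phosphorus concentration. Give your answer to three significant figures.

Conservation of mass: C = (34.20·0.02400 + 1.000·6.600 + 0.3860·2.570) / 35.59 = 8.413/35.59 = 0.2364 mg/L.

0.236 mg/L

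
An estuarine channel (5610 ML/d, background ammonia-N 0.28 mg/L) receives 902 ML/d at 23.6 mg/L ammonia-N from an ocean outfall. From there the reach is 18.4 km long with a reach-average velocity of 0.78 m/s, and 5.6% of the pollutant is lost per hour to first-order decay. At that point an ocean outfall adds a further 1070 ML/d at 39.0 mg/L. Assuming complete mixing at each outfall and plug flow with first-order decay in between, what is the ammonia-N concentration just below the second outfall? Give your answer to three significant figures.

Mass balance: C = (5610·0.2800 + 902.0·23.60) / 6512 = 22860/6512 = 3.510 mg/L; combined flow 6512 ML/d.
Travel time t = 18.4·1000 / 0.78 = 23590 s = 6.553 h.
5.6%/h lost → k = −ln(1 − 0.056) = 0.05763 h⁻¹.
Applying C = C₀e^(−kt): 3.510 × 0.6855 = 2.406 mg/L.
Second outfall: C = (6512·2.406 + 1070·39.00)/7582 = 7.570 mg/L.

7.57 mg/L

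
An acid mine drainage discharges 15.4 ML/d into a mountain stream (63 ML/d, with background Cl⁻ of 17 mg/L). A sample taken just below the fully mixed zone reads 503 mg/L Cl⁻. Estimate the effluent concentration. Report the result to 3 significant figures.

Mass balance: 63.00·17.00 + 15.40·Cₑ = 78.40·503.0
→ Cₑ = (78.40·503.0 − 63.00·17.00) / 15.40 = 2491 mg/L.

2490 mg/L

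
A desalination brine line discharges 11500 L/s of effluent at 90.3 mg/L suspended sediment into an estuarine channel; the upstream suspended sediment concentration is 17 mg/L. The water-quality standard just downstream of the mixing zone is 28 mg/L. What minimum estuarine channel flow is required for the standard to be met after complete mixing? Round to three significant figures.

Set C_mix = 28: (Q·17.00 + 11500·90.30) / (Q + 11500) = 28
→ Q = 11500·(90.30 − 28)/(28 − 17.00) = 65130 L/s.

65100 L/s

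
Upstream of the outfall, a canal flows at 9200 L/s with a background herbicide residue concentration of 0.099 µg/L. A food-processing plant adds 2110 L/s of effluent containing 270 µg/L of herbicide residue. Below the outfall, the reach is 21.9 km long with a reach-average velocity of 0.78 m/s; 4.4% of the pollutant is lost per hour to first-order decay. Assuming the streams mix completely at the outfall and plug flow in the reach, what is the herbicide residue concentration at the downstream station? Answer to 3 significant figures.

Flow-weighted average: C = (9200·0.09900 + 2110·270.0) / 11310 = 570600/11310 = 50.45 µg/L.
Travel time t = 21.9·1000 / 0.78 = 28080 s = 7.799 h.
4.4%/h lost → k = −ln(1 − 0.044) = 0.04500 h⁻¹.
Applying C = C₀e^(−kt): 50.45 × 0.7040 = 35.52 µg/L.

35.5 µg/L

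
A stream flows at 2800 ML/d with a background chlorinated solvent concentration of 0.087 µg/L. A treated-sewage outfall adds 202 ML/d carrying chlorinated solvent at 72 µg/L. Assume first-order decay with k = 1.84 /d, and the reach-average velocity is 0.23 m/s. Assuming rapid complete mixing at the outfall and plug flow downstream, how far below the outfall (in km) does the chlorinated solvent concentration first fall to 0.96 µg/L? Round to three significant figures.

17.7 km

Mixed concentration C = ΣQC/ΣQ = (2800·0.08700 + 202.0·72.00) / 3002 = 14790/3002 = 4.926 µg/L.
Set 4.926·exp(−k·t) = 0.96 → t = ln(4.926/0.96)/k = 76790 s = 21.33 h.
Distance = v·t = 0.23·76790 = 17660 m = 17.66 km.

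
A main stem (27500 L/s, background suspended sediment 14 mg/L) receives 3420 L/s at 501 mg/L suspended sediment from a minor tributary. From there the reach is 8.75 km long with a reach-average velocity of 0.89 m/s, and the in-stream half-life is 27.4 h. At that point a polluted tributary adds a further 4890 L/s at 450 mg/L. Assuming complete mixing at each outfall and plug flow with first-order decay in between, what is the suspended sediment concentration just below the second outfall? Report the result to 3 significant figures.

Mass balance: C = (27500·14.00 + 3420·501.0) / 30920 = 2098000/30920 = 67.87 mg/L; combined flow 30920 L/s.
Travel time t = 8.75·1000 / 0.89 = 9831 s = 2.731 h.
Half-life 27.4 h → k = ln 2 / 27.4 = 0.02530 h⁻¹ = 0.6071 d⁻¹.
After decay, C = 67.87 × e^(−kt) = 67.87 × 0.9332 = 63.34 mg/L.
At the second outfall, C = (30920·63.34 + 4890·450.0) / (30920 + 4890) = 116.1 mg/L.

116 mg/L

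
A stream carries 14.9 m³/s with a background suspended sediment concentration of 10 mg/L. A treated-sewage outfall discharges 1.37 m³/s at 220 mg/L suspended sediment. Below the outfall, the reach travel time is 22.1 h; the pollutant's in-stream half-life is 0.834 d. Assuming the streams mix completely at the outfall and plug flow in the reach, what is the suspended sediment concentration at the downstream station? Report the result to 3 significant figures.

After mixing, C = (14.90·10.00 + 1.370·220.0) / 16.27 = 450.4/16.27 = 27.68 mg/L.
Half-life 0.834 d → k = ln 2 / 0.834 = 0.8311 d⁻¹.
After decay, C = 27.68 × e^(−kt) = 27.68 × 0.4652 = 12.88 mg/L.

12.9 mg/L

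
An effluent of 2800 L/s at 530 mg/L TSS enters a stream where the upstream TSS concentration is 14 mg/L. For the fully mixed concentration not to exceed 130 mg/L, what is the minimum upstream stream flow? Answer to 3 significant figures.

9660 L/s

Set C_mix = 130: (Q·14.00 + 2800·530.0) / (Q + 2800) = 130
→ Q = 2800·(530.0 − 130)/(130 − 14.00) = 9655 L/s.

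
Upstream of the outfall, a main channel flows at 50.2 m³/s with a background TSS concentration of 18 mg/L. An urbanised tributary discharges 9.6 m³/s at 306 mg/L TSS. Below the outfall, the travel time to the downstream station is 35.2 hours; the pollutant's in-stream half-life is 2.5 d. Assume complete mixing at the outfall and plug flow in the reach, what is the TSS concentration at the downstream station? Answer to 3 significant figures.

42.8 mg/L

Mass balance: C = (50.20·18.00 + 9.600·306.0) / 59.80 = 3841/59.80 = 64.23 mg/L.
Half-life 2.5 d → k = ln 2 / 2.5 = 0.2773 d⁻¹.
First-order decay: C = 64.23·exp(−k·t) = 64.23·0.6659 = 42.77 mg/L.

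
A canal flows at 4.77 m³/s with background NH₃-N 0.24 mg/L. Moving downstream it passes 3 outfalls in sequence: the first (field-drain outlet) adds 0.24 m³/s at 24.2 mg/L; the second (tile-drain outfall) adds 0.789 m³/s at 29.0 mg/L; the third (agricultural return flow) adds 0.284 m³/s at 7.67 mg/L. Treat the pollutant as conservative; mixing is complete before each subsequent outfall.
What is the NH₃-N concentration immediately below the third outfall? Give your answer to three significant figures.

Below outfall 1: Q → 5.010 m³/s, C = (4.770·0.2400 + 0.2400·24.20)/5.010 = 1.388 mg/L.
Below outfall 2: Q → 5.799 m³/s, C = (5.010·1.388 + 0.7890·29.00)/5.799 = 5.145 mg/L.
Below outfall 3: Q → 6.083 m³/s, C = (5.799·5.145 + 0.2840·7.670)/6.083 = 5.263 mg/L.

5.26 mg/L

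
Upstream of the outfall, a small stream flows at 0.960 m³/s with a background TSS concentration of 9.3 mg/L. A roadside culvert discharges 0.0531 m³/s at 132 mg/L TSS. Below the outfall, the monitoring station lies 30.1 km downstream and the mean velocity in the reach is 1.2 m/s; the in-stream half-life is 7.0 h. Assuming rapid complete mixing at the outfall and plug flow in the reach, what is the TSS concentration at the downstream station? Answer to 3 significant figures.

7.89 mg/L

After mixing, C = (0.9600·9.300 + 0.05310·132.0) / 1.013 = 15.94/1.013 = 15.73 mg/L.
Travel time t = 30.1·1000 / 1.2 = 25080 s = 6.968 h.
Half-life 7.0 h → k = ln 2 / 7.0 = 0.09902 h⁻¹ = 2.377 d⁻¹.
Applying C = C₀e^(−kt): 15.73 × 0.5016 = 7.891 mg/L.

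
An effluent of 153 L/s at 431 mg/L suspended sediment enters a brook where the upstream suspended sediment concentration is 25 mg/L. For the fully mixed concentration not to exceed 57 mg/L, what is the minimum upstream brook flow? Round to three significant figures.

Set C_mix = 57: (Q·25.00 + 153.0·431.0) / (Q + 153.0) = 57
→ Q = 153.0·(431.0 − 57)/(57 − 25.00) = 1788 L/s.

1790 L/s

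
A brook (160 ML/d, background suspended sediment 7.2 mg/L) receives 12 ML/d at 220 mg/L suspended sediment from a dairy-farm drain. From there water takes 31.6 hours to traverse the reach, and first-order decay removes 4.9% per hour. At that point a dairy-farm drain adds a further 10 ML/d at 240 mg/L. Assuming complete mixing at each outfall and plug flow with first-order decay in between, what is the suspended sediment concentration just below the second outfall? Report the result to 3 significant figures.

Conservation of mass: C = (160.0·7.200 + 12.00·220.0) / 172.0 = 3792/172.0 = 22.05 mg/L; combined flow 172.0 ML/d.
4.9%/h lost → k = −ln(1 − 0.049) = 0.05024 h⁻¹.
Applying C = C₀e^(−kt): 22.05 × 0.2044 = 4.507 mg/L.
At the second outfall, C = (172.0·4.507 + 10.00·240.0) / (172.0 + 10.00) = 17.45 mg/L.

17.4 mg/L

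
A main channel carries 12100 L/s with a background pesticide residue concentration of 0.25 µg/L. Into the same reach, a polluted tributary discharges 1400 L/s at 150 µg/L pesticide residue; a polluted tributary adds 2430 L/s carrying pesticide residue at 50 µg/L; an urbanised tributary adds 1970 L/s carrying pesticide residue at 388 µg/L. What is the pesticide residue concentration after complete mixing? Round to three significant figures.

61.4 µg/L

Mass balance: C = (12100·0.2500 + 1400·150.0 + 2430·50.00 + 1970·388.0) / 17900 = 1099000/17900 = 61.39 µg/L.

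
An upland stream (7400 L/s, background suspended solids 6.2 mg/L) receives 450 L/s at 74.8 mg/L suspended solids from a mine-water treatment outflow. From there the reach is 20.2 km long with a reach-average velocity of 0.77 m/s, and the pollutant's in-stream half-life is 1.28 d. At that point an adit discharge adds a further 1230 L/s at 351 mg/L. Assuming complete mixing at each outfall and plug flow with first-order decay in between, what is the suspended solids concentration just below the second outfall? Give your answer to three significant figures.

55.0 mg/L

Conservation of mass: C = (7400·6.200 + 450.0·74.80) / 7850 = 79540/7850 = 10.13 mg/L; combined flow 7850 L/s.
Travel time t = 20.2·1000 / 0.77 = 26230 s = 7.287 h.
Half-life 1.28 d → k = ln 2 / 1.28 = 0.5415 d⁻¹.
First-order decay: C = 10.13·exp(−k·t) = 10.13·0.8484 = 8.596 mg/L.
Second outfall: C = (7850·8.596 + 1230·351.0)/9080 = 54.98 mg/L.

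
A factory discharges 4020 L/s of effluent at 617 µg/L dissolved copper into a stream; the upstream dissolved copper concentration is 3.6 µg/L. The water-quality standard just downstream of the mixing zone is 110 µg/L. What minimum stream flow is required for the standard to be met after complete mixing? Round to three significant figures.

19200 L/s

Set C_mix = 110: (Q·3.600 + 4020·617.0) / (Q + 4020) = 110
→ Q = 4020·(617.0 − 110)/(110 − 3.600) = 19160 L/s.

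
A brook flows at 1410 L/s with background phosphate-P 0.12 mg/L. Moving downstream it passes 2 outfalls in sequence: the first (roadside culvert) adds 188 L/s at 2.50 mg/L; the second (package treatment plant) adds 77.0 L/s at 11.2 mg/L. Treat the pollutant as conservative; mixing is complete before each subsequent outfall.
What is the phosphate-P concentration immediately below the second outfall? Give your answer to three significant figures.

0.896 mg/L

Outfall 1: combined Q = 1598 L/s; C = (1410·0.1200 + 188.0·2.500)/1598 = 0.4000 mg/L.
Outfall 2: combined Q = 1675 L/s; C = (1598·0.4000 + 77.00·11.20)/1675 = 0.8965 mg/L.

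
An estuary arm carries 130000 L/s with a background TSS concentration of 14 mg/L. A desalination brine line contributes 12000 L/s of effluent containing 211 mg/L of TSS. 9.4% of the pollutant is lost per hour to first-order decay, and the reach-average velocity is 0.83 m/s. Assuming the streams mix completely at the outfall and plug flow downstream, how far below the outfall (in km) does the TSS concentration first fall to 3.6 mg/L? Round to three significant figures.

64.8 km

Conservation of mass: C = (130000·14.00 + 12000·211.0) / 142000 = 4352000/142000 = 30.65 mg/L.
9.4%/h lost → k = −ln(1 − 0.094) = 0.09872 h⁻¹.
Set 30.65·exp(−k·t) = 3.6 → t = ln(30.65/3.6)/k = 78100 s = 21.69 h.
Distance = v·t = 0.83·78100 = 64820 m = 64.82 km.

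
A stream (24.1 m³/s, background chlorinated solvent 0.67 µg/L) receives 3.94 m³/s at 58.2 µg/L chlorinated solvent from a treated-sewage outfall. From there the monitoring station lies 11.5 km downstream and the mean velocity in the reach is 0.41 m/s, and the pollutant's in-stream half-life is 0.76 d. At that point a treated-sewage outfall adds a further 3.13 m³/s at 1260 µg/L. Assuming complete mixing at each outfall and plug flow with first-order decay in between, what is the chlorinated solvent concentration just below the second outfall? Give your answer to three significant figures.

Conservation of mass: C = (24.10·0.6700 + 3.940·58.20) / 28.04 = 245.5/28.04 = 8.754 µg/L; combined flow 28.04 m³/s.
Travel time t = 11.5·1000 / 0.41 = 28050 s = 7.791 h.
Half-life 0.76 d → k = ln 2 / 0.76 = 0.9120 d⁻¹.
First-order decay: C = 8.754·exp(−k·t) = 8.754·0.7437 = 6.510 µg/L.
Second outfall: C = (28.04·6.510 + 3.130·1260)/31.17 = 132.4 µg/L.

132 µg/L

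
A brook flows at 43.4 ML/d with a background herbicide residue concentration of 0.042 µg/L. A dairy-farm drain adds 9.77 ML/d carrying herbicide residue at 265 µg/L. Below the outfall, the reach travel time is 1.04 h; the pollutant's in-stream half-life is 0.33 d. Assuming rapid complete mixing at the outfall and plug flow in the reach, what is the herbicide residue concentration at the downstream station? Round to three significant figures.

Conservation of mass: C = (43.40·0.04200 + 9.770·265.0) / 53.17 = 2591/53.17 = 48.73 µg/L.
Half-life 0.33 d → k = ln 2 / 0.33 = 2.100 d⁻¹.
Applying C = C₀e^(−kt): 48.73 × 0.9130 = 44.49 µg/L.

44.5 µg/L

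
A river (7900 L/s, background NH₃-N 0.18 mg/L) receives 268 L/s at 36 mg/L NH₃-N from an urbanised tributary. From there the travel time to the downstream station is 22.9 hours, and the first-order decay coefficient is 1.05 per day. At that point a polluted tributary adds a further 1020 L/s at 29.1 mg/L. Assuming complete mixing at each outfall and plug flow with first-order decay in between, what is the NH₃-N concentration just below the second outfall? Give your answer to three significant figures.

Flow-weighted average: C = (7900·0.1800 + 268.0·36.00) / 8168 = 11070/8168 = 1.355 mg/L; combined flow 8168 L/s.
After decay, C = 1.355 × e^(−kt) = 1.355 × 0.3672 = 0.4976 mg/L.
At the second outfall, C = (8168·0.4976 + 1020·29.10) / (8168 + 1020) = 3.673 mg/L.

3.67 mg/L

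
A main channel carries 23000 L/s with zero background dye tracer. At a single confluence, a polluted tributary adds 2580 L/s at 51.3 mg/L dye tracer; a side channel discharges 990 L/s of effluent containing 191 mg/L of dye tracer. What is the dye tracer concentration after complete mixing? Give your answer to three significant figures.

12.1 mg/L

Flow-weighted average: C = (23000·0 + 2580·51.30 + 990.0·191.0) / 26570 = 321400/26570 = 12.10 mg/L.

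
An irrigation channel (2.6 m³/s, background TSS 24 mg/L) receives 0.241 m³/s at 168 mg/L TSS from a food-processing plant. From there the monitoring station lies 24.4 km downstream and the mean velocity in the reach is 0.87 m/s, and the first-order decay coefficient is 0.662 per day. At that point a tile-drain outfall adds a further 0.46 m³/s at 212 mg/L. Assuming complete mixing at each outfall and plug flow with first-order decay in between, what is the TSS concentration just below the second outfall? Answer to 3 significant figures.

After mixing, C = (2.600·24.00 + 0.2410·168.0) / 2.841 = 102.9/2.841 = 36.22 mg/L; combined flow 2.841 m³/s.
Travel time t = 24.4·1000 / 0.87 = 28050 s = 7.791 h.
Applying C = C₀e^(−kt): 36.22 × 0.8066 = 29.21 mg/L.
At the second outfall, C = (2.841·29.21 + 0.4600·212.0) / (2.841 + 0.4600) = 54.68 mg/L.

54.7 mg/L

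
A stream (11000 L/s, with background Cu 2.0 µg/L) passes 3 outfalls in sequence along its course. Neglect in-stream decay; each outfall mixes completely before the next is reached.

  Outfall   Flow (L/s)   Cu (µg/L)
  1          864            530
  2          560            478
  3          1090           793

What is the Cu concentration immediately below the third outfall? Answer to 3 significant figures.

Outfall 1: combined Q = 11860 L/s; C = (11000·2.000 + 864.0·530.0)/11860 = 40.45 µg/L.
Outfall 2: combined Q = 12420 L/s; C = (11860·40.45 + 560.0·478.0)/12420 = 60.17 µg/L.
Outfall 3: combined Q = 13510 L/s; C = (12420·60.17 + 1090·793.0)/13510 = 119.3 µg/L.

119 µg/L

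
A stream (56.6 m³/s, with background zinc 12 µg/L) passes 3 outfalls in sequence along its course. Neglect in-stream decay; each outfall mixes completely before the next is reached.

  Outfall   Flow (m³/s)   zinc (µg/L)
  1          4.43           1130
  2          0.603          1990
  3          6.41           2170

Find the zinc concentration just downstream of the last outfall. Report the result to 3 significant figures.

Outfall 1: combined Q = 61.03 m³/s; C = (56.60·12.00 + 4.430·1130)/61.03 = 93.15 µg/L.
Outfall 2: combined Q = 61.63 m³/s; C = (61.03·93.15 + 0.6030·1990)/61.63 = 111.7 µg/L.
Outfall 3: combined Q = 68.04 m³/s; C = (61.63·111.7 + 6.410·2170)/68.04 = 305.6 µg/L.

306 µg/L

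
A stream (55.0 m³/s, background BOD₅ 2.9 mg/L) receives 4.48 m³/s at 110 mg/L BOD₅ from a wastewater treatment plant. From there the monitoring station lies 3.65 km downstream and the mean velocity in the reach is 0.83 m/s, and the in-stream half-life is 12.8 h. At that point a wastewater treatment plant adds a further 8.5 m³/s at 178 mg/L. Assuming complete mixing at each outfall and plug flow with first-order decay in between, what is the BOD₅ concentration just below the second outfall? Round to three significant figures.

31.2 mg/L

Mass balance: C = (55.00·2.900 + 4.480·110.0) / 59.48 = 652.3/59.48 = 10.97 mg/L; combined flow 59.48 m³/s.
Travel time t = 3.65·1000 / 0.83 = 4398 s = 1.222 h.
Half-life 12.8 h → k = ln 2 / 12.8 = 0.05415 h⁻¹ = 1.300 d⁻¹.
Decay over the reach: 10.97·exp(−kt) = 10.97·0.9360 = 10.26 mg/L.
Second outfall: C = (59.48·10.26 + 8.500·178.0)/67.98 = 31.24 mg/L.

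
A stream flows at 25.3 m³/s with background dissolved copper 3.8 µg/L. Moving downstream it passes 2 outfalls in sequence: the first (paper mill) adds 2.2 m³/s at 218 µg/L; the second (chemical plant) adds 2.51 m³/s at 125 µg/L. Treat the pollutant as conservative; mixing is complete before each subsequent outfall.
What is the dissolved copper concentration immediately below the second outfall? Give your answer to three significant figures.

29.6 µg/L

After outfall 1: Q = 25.30 + 2.200 = 27.50 m³/s; C = (25.30·3.800 + 2.200·218.0)/27.50 = 20.94 µg/L.
After outfall 2: Q = 27.50 + 2.510 = 30.01 m³/s; C = (27.50·20.94 + 2.510·125.0)/30.01 = 29.64 µg/L.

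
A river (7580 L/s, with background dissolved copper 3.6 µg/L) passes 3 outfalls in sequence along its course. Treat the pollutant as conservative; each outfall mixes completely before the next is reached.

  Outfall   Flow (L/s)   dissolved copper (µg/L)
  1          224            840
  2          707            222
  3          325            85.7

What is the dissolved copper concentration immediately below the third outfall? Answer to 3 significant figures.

45.3 µg/L

After outfall 1: Q = 7580 + 224.0 = 7804 L/s; C = (7580·3.600 + 224.0·840.0)/7804 = 27.61 µg/L.
After outfall 2: Q = 7804 + 707.0 = 8511 L/s; C = (7804·27.61 + 707.0·222.0)/8511 = 43.76 µg/L.
After outfall 3: Q = 8511 + 325.0 = 8836 L/s; C = (8511·43.76 + 325.0·85.70)/8836 = 45.30 µg/L.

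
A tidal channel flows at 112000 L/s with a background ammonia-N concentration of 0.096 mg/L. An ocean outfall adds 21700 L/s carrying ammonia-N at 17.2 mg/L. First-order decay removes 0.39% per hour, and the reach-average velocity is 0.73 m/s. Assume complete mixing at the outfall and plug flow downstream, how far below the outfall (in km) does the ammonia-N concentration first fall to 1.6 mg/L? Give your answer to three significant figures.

393 km

Conservation of mass: C = (112000·0.09600 + 21700·17.20) / 133700 = 384000/133700 = 2.872 mg/L.
0.39%/h lost → k = −ln(1 − 0.0039) = 0.003908 h⁻¹.
Set 2.872·exp(−k·t) = 1.6 → t = ln(2.872/1.6)/k = 539000 s = 149.7 h.
Distance = v·t = 0.73·539000 = 393400 m = 393.4 km.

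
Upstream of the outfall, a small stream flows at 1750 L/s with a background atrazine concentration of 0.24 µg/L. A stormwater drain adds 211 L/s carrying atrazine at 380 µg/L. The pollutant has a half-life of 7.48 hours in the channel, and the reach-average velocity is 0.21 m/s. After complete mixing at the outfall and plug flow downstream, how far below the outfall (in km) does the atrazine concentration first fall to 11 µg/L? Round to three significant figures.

Mass balance: C = (1750·0.2400 + 211.0·380.0) / 1961 = 80600/1961 = 41.10 µg/L.
Half-life 7.48 h → k = ln 2 / 7.48 = 0.09267 h⁻¹ = 2.224 d⁻¹.
Set 41.10·exp(−k·t) = 11 → t = ln(41.10/11)/k = 51210 s = 14.22 h.
Distance = v·t = 0.21·51210 = 10750 m = 10.75 km.

10.8 km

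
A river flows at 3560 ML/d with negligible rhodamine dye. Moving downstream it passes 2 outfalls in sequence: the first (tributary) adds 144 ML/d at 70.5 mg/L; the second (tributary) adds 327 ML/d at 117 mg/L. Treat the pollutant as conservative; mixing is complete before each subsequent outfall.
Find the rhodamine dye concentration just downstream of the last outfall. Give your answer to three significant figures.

12.0 mg/L

Below outfall 1: Q → 3704 ML/d, C = (3560·0 + 144.0·70.50)/3704 = 2.741 mg/L.
Below outfall 2: Q → 4031 ML/d, C = (3704·2.741 + 327.0·117.0)/4031 = 12.01 mg/L.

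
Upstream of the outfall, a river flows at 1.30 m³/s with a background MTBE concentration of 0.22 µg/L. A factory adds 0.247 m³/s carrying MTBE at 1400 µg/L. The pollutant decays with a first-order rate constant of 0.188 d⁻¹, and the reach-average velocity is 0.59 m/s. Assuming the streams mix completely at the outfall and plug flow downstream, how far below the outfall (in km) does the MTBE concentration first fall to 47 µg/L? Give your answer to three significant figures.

Conservation of mass: C = (1.300·0.2200 + 0.2470·1400) / 1.547 = 346.1/1.547 = 223.7 µg/L.
Set 223.7·exp(−k·t) = 47 → t = ln(223.7/47)/k = 717000 s = 199.2 h.
Distance = v·t = 0.59·717000 = 423100 m = 423.1 km.

423 km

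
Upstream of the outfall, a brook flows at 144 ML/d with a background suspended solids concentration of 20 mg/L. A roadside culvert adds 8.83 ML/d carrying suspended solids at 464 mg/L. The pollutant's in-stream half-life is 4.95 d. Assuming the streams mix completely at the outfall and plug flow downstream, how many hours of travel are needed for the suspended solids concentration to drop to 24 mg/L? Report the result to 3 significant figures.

Mass balance: C = (144.0·20.00 + 8.830·464.0) / 152.8 = 6977/152.8 = 45.65 mg/L.
Half-life 4.95 d → k = ln 2 / 4.95 = 0.1400 d⁻¹.
45.65·exp(−k·t) = 24 → t = ln(45.65/24)/k = 396700 s = 110.2 h.

110 h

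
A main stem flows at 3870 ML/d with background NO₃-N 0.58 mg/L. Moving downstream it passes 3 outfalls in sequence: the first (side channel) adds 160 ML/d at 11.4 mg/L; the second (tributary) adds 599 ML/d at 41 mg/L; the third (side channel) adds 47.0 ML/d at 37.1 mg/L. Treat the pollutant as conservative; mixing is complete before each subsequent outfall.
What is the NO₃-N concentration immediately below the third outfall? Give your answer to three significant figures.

Outfall 1: combined Q = 4030 ML/d; C = (3870·0.5800 + 160.0·11.40)/4030 = 1.010 mg/L.
Outfall 2: combined Q = 4629 ML/d; C = (4030·1.010 + 599.0·41.00)/4629 = 6.184 mg/L.
Outfall 3: combined Q = 4676 ML/d; C = (4629·6.184 + 47.00·37.10)/4676 = 6.495 mg/L.

6.50 mg/L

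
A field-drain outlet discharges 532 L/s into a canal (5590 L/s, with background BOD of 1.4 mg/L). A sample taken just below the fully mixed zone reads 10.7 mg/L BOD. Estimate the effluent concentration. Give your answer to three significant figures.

Mass balance: 5590·1.400 + 532.0·Cₑ = 6122·10.70
→ Cₑ = (6122·10.70 − 5590·1.400) / 532.0 = 108.4 mg/L.

108 mg/L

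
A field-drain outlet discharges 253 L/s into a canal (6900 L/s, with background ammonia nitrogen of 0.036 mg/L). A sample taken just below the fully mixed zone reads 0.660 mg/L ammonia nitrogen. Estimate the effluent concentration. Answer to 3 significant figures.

17.7 mg/L

Mass balance: 6900·0.03600 + 253.0·Cₑ = 7153·0.6600
→ Cₑ = (7153·0.6600 − 6900·0.03600) / 253.0 = 17.68 mg/L.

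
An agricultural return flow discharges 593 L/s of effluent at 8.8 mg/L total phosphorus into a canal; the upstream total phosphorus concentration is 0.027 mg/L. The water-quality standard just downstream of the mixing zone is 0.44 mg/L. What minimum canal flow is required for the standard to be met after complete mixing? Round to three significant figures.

Set C_mix = 0.44: (Q·0.02700 + 593.0·8.800) / (Q + 593.0) = 0.44
→ Q = 593.0·(8.800 − 0.44)/(0.44 − 0.02700) = 12000 L/s.

12000 L/s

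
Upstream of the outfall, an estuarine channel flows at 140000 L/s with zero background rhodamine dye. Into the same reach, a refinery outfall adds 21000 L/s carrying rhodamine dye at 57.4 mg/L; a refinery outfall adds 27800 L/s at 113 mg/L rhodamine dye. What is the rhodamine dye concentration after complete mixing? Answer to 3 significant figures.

Mass balance: C = (140000·0 + 21000·57.40 + 27800·113.0) / 188800 = 4347000/188800 = 23.02 mg/L.

23.0 mg/L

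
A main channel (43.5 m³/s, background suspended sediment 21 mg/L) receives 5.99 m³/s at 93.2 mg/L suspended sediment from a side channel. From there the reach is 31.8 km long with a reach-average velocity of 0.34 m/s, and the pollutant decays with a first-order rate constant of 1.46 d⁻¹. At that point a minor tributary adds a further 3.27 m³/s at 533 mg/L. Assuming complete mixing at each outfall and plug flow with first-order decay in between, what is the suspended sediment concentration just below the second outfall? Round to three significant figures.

After mixing, C = (43.50·21.00 + 5.990·93.20) / 49.49 = 1472/49.49 = 29.74 mg/L; combined flow 49.49 m³/s.
Travel time t = 31.8·1000 / 0.34 = 93530 s = 25.98 h.
Decay over the reach: 29.74·exp(−kt) = 29.74·0.2059 = 6.123 mg/L.
At the second outfall, C = (49.49·6.123 + 3.270·533.0) / (49.49 + 3.270) = 38.78 mg/L.

38.8 mg/L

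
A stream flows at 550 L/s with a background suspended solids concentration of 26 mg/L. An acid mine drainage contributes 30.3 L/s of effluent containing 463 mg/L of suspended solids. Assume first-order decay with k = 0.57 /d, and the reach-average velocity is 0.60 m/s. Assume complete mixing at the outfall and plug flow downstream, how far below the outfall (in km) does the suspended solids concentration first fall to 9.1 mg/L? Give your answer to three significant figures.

153 km

Mixed concentration C = ΣQC/ΣQ = (550.0·26.00 + 30.30·463.0) / 580.3 = 28330/580.3 = 48.82 mg/L.
Set 48.82·exp(−k·t) = 9.1 → t = ln(48.82/9.1)/k = 254600 s = 70.73 h.
Distance = v·t = 0.60·254600 = 152800 m = 152.8 km.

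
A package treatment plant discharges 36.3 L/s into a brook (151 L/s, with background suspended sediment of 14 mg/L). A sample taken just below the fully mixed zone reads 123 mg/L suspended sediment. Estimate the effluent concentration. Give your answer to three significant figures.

Mass balance: 151.0·14.00 + 36.30·Cₑ = 187.3·123.0
→ Cₑ = (187.3·123.0 − 151.0·14.00) / 36.30 = 576.4 mg/L.

576 mg/L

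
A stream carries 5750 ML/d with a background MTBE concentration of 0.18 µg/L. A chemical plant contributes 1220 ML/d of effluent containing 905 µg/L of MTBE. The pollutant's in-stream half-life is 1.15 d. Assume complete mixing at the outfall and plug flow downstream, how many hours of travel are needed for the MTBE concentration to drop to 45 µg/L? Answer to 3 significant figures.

50.1 h

Mixed concentration C = ΣQC/ΣQ = (5750·0.1800 + 1220·905.0) / 6970 = 1105000/6970 = 158.6 µg/L.
Half-life 1.15 d → k = ln 2 / 1.15 = 0.6027 d⁻¹.
158.6·exp(−k·t) = 45 → t = ln(158.6/45)/k = 180500 s = 50.15 h.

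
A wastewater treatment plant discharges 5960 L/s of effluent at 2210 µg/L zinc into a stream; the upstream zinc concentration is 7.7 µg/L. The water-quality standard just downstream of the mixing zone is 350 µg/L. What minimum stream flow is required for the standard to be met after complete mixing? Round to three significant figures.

Set C_mix = 350: (Q·7.700 + 5960·2210) / (Q + 5960) = 350
→ Q = 5960·(2210 − 350)/(350 − 7.700) = 32390 L/s.

32400 L/s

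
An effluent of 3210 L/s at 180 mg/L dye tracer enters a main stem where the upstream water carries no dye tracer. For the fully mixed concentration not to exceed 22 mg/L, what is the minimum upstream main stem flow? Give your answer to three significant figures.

Set C_mix = 22: (Q·0 + 3210·180.0) / (Q + 3210) = 22
→ Q = 3210·(180.0 − 22)/(22 − 0) = 23050 L/s.

23100 L/s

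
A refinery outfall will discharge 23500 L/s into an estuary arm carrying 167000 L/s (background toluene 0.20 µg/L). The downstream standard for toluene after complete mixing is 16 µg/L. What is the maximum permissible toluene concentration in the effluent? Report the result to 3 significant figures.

128 µg/L

At the limit, (Qr·Cr + Qe·Cₑ)/(Qr + Qe) = 16:
Cₑ = (190500·16 − 167000·0.2000) / 23500 = 128.3 µg/L.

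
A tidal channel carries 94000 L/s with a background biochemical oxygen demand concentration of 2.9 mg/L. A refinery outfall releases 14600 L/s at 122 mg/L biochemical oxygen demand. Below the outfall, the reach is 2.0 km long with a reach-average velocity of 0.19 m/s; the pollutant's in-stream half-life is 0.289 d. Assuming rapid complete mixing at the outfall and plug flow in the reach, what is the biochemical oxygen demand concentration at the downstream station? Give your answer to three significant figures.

After mixing, C = (94000·2.900 + 14600·122.0) / 108600 = 2054000/108600 = 18.91 mg/L.
Travel time t = 2.0·1000 / 0.19 = 10530 s = 2.924 h.
Half-life 0.289 d → k = ln 2 / 0.289 = 2.398 d⁻¹.
Decay over the reach: 18.91·exp(−kt) = 18.91·0.7466 = 14.12 mg/L.

14.1 mg/L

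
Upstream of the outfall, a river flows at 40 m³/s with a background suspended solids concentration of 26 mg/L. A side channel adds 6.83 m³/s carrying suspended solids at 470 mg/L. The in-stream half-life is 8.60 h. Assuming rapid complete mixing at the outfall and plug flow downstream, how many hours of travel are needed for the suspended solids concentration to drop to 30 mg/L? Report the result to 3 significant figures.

13.7 h

Flow-weighted average: C = (40.00·26.00 + 6.830·470.0) / 46.83 = 4250/46.83 = 90.76 mg/L.
Half-life 8.60 h → k = ln 2 / 8.60 = 0.08060 h⁻¹ = 1.934 d⁻¹.
90.76·exp(−k·t) = 30 → t = ln(90.76/30)/k = 49440 s = 13.73 h.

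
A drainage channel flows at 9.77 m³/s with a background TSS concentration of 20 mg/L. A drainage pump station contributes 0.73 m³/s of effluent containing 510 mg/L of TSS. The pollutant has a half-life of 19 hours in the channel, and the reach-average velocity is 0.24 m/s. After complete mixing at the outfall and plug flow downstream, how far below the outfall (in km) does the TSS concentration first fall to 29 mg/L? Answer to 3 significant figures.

Mixed concentration C = ΣQC/ΣQ = (9.770·20.00 + 0.7300·510.0) / 10.50 = 567.7/10.50 = 54.07 mg/L.
Half-life 19 h → k = ln 2 / 19 = 0.03648 h⁻¹ = 0.8756 d⁻¹.
Set 54.07·exp(−k·t) = 29 → t = ln(54.07/29)/k = 61470 s = 17.08 h.
Distance = v·t = 0.24·61470 = 14750 m = 14.75 km.

14.8 km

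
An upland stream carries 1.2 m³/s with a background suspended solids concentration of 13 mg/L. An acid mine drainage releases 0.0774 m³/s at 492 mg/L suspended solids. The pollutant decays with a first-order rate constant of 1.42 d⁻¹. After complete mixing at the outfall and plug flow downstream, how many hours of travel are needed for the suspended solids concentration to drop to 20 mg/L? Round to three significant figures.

Mass balance: C = (1.200·13.00 + 0.07740·492.0) / 1.277 = 53.68/1.277 = 42.02 mg/L.
42.02·exp(−k·t) = 20 → t = ln(42.02/20)/k = 45180 s = 12.55 h.

12.5 h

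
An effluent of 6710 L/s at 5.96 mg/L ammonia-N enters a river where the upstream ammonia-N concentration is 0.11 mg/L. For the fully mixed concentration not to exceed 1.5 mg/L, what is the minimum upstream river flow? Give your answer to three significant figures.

Set C_mix = 1.5: (Q·0.1100 + 6710·5.960) / (Q + 6710) = 1.5
→ Q = 6710·(5.960 − 1.5)/(1.5 − 0.1100) = 21530 L/s.

21500 L/s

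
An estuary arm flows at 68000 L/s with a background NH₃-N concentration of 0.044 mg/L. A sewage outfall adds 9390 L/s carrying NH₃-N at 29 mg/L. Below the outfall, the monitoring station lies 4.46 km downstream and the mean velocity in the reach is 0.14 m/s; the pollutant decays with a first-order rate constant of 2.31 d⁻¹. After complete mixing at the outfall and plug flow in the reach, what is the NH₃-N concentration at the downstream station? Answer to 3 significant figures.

Conservation of mass: C = (68000·0.04400 + 9390·29.00) / 77390 = 275300/77390 = 3.557 mg/L.
Travel time t = 4.46·1000 / 0.14 = 31860 s = 8.849 h.
First-order decay: C = 3.557·exp(−k·t) = 3.557·0.4267 = 1.518 mg/L.

1.52 mg/L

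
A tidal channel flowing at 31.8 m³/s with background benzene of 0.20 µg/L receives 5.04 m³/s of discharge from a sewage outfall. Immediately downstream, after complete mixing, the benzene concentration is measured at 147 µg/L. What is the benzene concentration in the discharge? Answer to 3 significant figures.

1070 µg/L

Mass balance: 31.80·0.2000 + 5.040·Cₑ = 36.84·147.0
→ Cₑ = (36.84·147.0 − 31.80·0.2000) / 5.040 = 1073 µg/L.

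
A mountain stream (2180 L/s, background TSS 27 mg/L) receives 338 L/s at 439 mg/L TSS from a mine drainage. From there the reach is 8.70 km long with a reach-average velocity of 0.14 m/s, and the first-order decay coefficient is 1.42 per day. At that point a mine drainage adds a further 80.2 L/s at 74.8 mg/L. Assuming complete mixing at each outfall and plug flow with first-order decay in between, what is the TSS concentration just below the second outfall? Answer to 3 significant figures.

31.0 mg/L

Mass balance: C = (2180·27.00 + 338.0·439.0) / 2518 = 207200/2518 = 82.30 mg/L; combined flow 2518 L/s.
Travel time t = 8.70·1000 / 0.14 = 62140 s = 17.26 h.
After decay, C = 82.30 × e^(−kt) = 82.30 × 0.3601 = 29.64 mg/L.
At the second outfall, C = (2518·29.64 + 80.20·74.80) / (2518 + 80.20) = 31.03 mg/L.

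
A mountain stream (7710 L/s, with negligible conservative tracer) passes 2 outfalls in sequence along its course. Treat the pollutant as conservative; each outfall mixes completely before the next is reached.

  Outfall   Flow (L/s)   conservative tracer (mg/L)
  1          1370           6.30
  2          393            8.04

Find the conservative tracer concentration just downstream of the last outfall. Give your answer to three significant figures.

Outfall 1: combined Q = 9080 L/s; C = (7710·0 + 1370·6.300)/9080 = 0.9506 mg/L.
Outfall 2: combined Q = 9473 L/s; C = (9080·0.9506 + 393.0·8.040)/9473 = 1.245 mg/L.

1.24 mg/L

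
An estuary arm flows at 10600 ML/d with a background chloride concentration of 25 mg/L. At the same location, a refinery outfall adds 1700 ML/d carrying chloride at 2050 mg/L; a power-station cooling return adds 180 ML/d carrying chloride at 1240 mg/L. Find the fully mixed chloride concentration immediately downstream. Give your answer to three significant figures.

318 mg/L

Mass balance: C = (10600·25.00 + 1700·2050 + 180.0·1240) / 12480 = 3973000/12480 = 318.4 mg/L.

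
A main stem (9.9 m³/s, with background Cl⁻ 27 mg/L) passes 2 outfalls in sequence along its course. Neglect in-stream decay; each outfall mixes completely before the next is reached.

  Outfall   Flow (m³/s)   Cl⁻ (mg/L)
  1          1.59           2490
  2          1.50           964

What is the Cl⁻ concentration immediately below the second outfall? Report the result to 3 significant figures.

Outfall 1: combined Q = 11.49 m³/s; C = (9.900·27.00 + 1.590·2490)/11.49 = 367.8 mg/L.
Outfall 2: combined Q = 12.99 m³/s; C = (11.49·367.8 + 1.500·964.0)/12.99 = 436.7 mg/L.

437 mg/L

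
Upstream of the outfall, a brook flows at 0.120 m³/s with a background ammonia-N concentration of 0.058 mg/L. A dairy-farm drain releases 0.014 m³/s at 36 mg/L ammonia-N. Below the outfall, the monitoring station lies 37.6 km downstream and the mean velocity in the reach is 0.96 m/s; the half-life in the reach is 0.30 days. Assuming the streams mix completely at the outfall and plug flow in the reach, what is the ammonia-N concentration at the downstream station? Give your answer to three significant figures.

Conservation of mass: C = (0.1200·0.05800 + 0.01400·36.00) / 0.1340 = 0.5110/0.1340 = 3.813 mg/L.
Travel time t = 37.6·1000 / 0.96 = 39170 s = 10.88 h.
Half-life 0.30 d → k = ln 2 / 0.30 = 2.310 d⁻¹.
After decay, C = 3.813 × e^(−kt) = 3.813 × 0.3509 = 1.338 mg/L.

1.34 mg/L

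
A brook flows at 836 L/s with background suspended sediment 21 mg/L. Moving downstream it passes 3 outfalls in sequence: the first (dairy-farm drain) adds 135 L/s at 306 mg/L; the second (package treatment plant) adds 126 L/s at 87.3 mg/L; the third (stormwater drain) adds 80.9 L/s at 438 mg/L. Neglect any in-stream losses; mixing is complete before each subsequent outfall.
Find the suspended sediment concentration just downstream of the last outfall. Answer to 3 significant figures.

89.4 mg/L

Outfall 1: combined Q = 971.0 L/s; C = (836.0·21.00 + 135.0·306.0)/971.0 = 60.62 mg/L.
Outfall 2: combined Q = 1097 L/s; C = (971.0·60.62 + 126.0·87.30)/1097 = 63.69 mg/L.
Outfall 3: combined Q = 1178 L/s; C = (1097·63.69 + 80.90·438.0)/1178 = 89.40 mg/L.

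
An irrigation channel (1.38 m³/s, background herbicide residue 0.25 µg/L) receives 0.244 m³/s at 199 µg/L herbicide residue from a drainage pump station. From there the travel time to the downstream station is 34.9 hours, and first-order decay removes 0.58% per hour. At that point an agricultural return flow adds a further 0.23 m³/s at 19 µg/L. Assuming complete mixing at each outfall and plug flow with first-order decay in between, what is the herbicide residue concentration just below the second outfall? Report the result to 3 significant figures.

23.9 µg/L

After mixing, C = (1.380·0.2500 + 0.2440·199.0) / 1.624 = 48.90/1.624 = 30.11 µg/L; combined flow 1.624 m³/s.
0.58%/h lost → k = −ln(1 − 0.0058) = 0.005817 h⁻¹.
After decay, C = 30.11 × e^(−kt) = 30.11 × 0.8163 = 24.58 µg/L.
At the second outfall, C = (1.624·24.58 + 0.2300·19.00) / (1.624 + 0.2300) = 23.89 µg/L.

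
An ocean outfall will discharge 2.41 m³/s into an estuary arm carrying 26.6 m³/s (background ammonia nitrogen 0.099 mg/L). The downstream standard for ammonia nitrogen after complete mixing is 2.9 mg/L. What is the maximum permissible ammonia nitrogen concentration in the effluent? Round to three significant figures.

33.8 mg/L

At the limit, (Qr·Cr + Qe·Cₑ)/(Qr + Qe) = 2.9:
Cₑ = (29.01·2.9 − 26.60·0.09900) / 2.410 = 33.82 mg/L.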